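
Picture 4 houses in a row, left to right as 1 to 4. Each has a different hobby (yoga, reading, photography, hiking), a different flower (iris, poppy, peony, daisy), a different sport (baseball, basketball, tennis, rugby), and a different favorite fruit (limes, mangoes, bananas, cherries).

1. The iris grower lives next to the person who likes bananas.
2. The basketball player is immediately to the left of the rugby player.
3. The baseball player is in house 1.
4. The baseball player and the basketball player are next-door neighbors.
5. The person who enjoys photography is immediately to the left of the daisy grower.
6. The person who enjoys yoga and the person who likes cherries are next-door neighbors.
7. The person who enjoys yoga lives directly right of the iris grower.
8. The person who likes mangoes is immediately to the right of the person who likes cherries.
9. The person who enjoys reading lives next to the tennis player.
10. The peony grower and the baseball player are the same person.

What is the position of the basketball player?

2

Clue 3 places the baseball player in house 1.
Clue 4: the basketball player is in house 2.
From clue 10, the peony grower must be in house 1.
By clue 2, the rugby player is in house 3.
So house 4 gets tennis for sport.
By clue 9, the person who enjoys reading is in house 3.
By clue 6, the person who likes cherries is in house 3.
Clue 7 places the iris grower in house 3.
The person who likes mangoes is in house 4 (clue 8).
So house 4 gets yoga for hobby.
That leaves daisy as the flower for house 2.
House 4's flower must be poppy (nothing else left).
Clue 1: the person who likes bananas is in house 2.
From clue 5, the person who enjoys photography must be in house 1.
House 2 hobby: only hiking fits.
House 1's favorite fruit must be limes (nothing else left).
So: house 1 = photography/peony/baseball/limes, house 2 = hiking/daisy/basketball/bananas, house 3 = reading/iris/rugby/cherries, house 4 = yoga/poppy/tennis/mangoes.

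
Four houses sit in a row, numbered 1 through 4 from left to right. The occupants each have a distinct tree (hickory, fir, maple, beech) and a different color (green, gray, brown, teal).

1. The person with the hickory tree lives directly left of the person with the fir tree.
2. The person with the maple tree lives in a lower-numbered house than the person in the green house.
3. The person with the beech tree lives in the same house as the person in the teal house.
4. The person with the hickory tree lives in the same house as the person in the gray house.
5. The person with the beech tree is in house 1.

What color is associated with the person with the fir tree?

green

Clue 5: the person with the beech tree is in house 1.
So house 4 gets fir for tree.
By clue 1, the person with the hickory tree is in house 3.
Clue 3 places the person in the teal house in house 1.
From clue 4, the person in the gray house must be in house 3.
House 2 tree: only maple fits.
House 2's color must be brown (nothing else left).
That leaves green as the color for house 4.
So: house 1 = beech/teal, house 2 = maple/brown, house 3 = hickory/gray, house 4 = fir/green.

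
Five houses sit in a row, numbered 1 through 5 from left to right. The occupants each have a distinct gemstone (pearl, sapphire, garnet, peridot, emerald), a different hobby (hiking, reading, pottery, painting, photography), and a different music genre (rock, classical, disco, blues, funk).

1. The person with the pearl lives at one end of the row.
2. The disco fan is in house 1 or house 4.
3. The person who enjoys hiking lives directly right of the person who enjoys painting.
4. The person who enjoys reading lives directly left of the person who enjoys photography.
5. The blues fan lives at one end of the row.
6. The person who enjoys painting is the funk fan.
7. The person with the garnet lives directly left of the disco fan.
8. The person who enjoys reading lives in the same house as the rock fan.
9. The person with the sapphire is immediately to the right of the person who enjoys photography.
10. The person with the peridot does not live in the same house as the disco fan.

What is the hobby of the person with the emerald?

photography

From clue 7, the person with the garnet must be in house 3.
Clue 7: the disco fan is in house 4.
So house 5 gets pottery for hobby.
House 1 hobby: only painting fits.
By clue 3, the person who enjoys hiking is in house 2.
By clue 6, the funk fan is in house 1.
So house 3 gets reading for hobby.
The only hobby still possible for house 4 is photography.
Clue 8 places the rock fan in house 3.
Clue 9: the person with the sapphire is in house 5.
So house 4 gets emerald for gemstone.
The only music genre still possible for house 2 is classical.
House 5 music genre: only blues fits.
That leaves pearl as the gemstone for house 1.
That leaves peridot as the gemstone for house 2.
So: house 1 = pearl/painting/funk, house 2 = peridot/hiking/classical, house 3 = garnet/reading/rock, house 4 = emerald/photography/disco, house 5 = sapphire/pottery/blues.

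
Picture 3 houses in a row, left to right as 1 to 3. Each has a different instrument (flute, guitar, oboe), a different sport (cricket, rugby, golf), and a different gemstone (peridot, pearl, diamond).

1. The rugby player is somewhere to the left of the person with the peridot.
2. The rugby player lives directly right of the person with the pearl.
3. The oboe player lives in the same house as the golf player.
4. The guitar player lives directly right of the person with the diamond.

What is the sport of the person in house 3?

By clue 2, the rugby player is in house 2.
From clue 2, the person with the pearl must be in house 1.
The only gemstone still possible for house 2 is diamond.
The only gemstone still possible for house 3 is peridot.
Clue 4: the guitar player is in house 3.
House 1's instrument must be oboe (nothing else left).
House 2's instrument must be flute (nothing else left).
Clue 3: the golf player is in house 1.
House 3 sport: only cricket fits.
So: house 1 = oboe/golf/pearl, house 2 = flute/rugby/diamond, house 3 = guitar/cricket/peridot.

cricket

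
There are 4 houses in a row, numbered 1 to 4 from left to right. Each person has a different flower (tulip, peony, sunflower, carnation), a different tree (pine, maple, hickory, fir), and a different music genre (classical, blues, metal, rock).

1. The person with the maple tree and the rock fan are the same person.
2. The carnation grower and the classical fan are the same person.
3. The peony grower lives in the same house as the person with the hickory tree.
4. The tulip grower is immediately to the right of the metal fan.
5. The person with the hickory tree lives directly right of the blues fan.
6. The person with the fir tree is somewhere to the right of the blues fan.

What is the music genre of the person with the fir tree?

The peony grower is narrowed to house 2 or 3 or 4; consider each.
Placing it in house 3 and house 4 leads to a contradiction, so it's in house 2.
Clue 3 places the person with the hickory tree in house 2.
By clue 5, the blues fan is in house 1.
So house 1 gets sunflower for flower.
The only tree still possible for house 1 is pine.
The only music genre still possible for house 2 is metal.
The tulip grower is in house 3 (clue 4).
So house 4 gets carnation for flower.
From clue 2, the classical fan must be in house 4.
That leaves rock as the music genre for house 3.
The person with the maple tree is in house 3 (clue 1).
The only tree still possible for house 4 is fir.
So: house 1 = sunflower/pine/blues, house 2 = peony/hickory/metal, house 3 = tulip/maple/rock, house 4 = carnation/fir/classical.

classical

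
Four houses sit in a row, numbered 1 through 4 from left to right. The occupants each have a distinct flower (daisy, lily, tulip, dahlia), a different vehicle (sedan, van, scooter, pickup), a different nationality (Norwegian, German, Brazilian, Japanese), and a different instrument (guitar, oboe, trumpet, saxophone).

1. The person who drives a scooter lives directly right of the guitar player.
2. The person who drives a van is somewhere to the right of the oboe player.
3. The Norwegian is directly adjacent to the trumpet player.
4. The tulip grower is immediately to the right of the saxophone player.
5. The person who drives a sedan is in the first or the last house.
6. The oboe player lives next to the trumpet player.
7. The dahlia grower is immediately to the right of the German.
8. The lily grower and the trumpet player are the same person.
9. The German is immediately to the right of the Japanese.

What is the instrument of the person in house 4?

trumpet

House 4 instrument: only trumpet fits.
From clue 3, the Norwegian must be in house 3.
From clue 6, the oboe player must be in house 3.
From clue 8, the lily grower must be in house 4.
That leaves daisy as the flower for house 1.
The only flower still possible for house 2 is tulip.
House 3 flower: only dahlia fits.
The only nationality still possible for house 1 is Japanese.
House 2 nationality: only German fits.
That leaves Brazilian as the nationality for house 4.
From clue 2, the person who drives a van must be in house 4.
Clue 4: the saxophone player is in house 1.
The only instrument still possible for house 2 is guitar.
By clue 1, the person who drives a scooter is in house 3.
The only vehicle still possible for house 1 is sedan.
So house 2 gets pickup for vehicle.
So: house 1 = daisy/sedan/Japanese/saxophone, house 2 = tulip/pickup/German/guitar, house 3 = dahlia/scooter/Norwegian/oboe, house 4 = lily/van/Brazilian/trumpet.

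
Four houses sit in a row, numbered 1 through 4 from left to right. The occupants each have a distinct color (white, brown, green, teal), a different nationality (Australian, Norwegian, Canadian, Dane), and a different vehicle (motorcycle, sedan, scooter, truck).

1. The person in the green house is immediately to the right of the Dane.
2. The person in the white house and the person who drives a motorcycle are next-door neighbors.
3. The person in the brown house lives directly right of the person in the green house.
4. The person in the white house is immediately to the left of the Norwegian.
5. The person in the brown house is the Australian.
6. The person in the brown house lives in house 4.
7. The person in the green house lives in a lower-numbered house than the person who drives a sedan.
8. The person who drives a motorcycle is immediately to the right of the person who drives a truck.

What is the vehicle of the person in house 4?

Clue 6 places the person in the brown house in house 4.
Clue 3 places the person in the green house in house 3.
Clue 5: the Australian is in house 4.
From clue 7, the person who drives a sedan must be in house 4.
From clue 1, the Dane must be in house 2.
House 1 nationality: only Canadian fits.
That leaves Norwegian as the nationality for house 3.
By clue 4, the person in the white house is in house 2.
House 1's color must be teal (nothing else left).
The person who drives a motorcycle is in house 3 (clue 2).
From clue 8, the person who drives a truck must be in house 2.
House 1's vehicle must be scooter (nothing else left).
So: house 1 = teal/Canadian/scooter, house 2 = white/Dane/truck, house 3 = green/Norwegian/motorcycle, house 4 = brown/Australian/sedan.

sedan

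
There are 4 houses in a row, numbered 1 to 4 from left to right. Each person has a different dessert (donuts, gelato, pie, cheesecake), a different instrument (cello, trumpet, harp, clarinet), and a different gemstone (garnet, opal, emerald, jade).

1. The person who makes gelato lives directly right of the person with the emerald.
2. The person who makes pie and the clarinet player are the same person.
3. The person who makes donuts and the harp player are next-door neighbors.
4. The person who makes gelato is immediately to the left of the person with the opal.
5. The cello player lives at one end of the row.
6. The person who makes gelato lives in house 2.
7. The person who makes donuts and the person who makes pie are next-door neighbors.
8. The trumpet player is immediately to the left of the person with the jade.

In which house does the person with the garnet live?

2

Clue 6 places the person who makes gelato in house 2.
The person with the emerald is in house 1 (clue 1).
The person with the opal is in house 3 (clue 4).
So house 1 gets cheesecake for dessert.
House 2 instrument: only harp fits.
Clue 3 places the person who makes donuts in house 3.
The person who makes pie is in house 4 (clue 7).
By clue 2, the clarinet player is in house 4.
So house 3 gets trumpet for instrument.
By clue 8, the person with the jade is in house 4.
House 1's instrument must be cello (nothing else left).
House 2 gemstone: only garnet fits.
So: house 1 = cheesecake/cello/emerald, house 2 = gelato/harp/garnet, house 3 = donuts/trumpet/opal, house 4 = pie/clarinet/jade.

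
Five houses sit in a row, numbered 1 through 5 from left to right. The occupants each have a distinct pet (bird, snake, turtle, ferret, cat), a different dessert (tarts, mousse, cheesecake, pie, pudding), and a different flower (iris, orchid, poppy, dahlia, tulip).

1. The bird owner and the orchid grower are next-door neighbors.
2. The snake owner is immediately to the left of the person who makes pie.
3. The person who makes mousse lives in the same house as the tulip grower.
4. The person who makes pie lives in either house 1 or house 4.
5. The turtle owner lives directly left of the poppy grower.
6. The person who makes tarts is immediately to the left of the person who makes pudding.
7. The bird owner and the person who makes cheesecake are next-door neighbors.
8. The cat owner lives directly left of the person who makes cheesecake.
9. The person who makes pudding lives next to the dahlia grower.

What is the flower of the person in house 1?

dahlia

Clue 4: the person who makes pie is in house 4.
Clue 2 places the snake owner in house 3.
So house 5 gets ferret for pet.
The person who makes pudding is narrowed to house 2 or 3; consider each.
Placing it in house 3 leads to a contradiction, so it's in house 2.
By clue 6, the person who makes tarts is in house 1.
House 4's flower must be iris (nothing else left).
So house 1 gets turtle for pet.
Clue 5 places the poppy grower in house 2.
The bird owner is narrowed to house 2 or 4; consider each.
Placing it in house 2 leads to a contradiction, so it's in house 4.
So house 2 gets cat for pet.
So house 1 gets dahlia for flower.
By clue 8, the person who makes cheesecake is in house 3.
House 5 dessert: only mousse fits.
From clue 3, the tulip grower must be in house 5.
House 3's flower must be orchid (nothing else left).
So: house 1 = turtle/tarts/dahlia, house 2 = cat/pudding/poppy, house 3 = snake/cheesecake/orchid, house 4 = bird/pie/iris, house 5 = ferret/mousse/tulip.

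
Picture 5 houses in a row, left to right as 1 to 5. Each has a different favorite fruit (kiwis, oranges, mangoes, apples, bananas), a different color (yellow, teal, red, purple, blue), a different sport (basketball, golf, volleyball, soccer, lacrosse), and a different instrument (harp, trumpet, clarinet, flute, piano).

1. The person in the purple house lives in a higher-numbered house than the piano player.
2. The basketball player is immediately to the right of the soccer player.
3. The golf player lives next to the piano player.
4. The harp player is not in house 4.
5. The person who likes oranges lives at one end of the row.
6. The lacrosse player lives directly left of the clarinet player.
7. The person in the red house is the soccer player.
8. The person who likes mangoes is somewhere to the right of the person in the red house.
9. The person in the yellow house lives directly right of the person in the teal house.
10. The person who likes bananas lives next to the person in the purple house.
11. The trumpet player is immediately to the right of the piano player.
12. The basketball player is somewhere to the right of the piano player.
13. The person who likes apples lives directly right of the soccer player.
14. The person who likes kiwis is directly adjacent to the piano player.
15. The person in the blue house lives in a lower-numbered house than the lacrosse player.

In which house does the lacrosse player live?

The person who likes oranges is narrowed to house 1 or 5; consider each.
Placing it in house 1 leads to a contradiction, so it's in house 5.
House 5 sport: only volleyball fits.
The person who likes apples is narrowed to house 2 or 3 or 4; consider each.
Placing it in house 2 and house 4 leads to a contradiction, so it's in house 3.
Clue 13: the soccer player is in house 2.
House 1 sport: only golf fits.
From clue 2, the basketball player must be in house 3.
By clue 3, the piano player is in house 2.
Clue 7 places the person in the red house in house 2.
Clue 8: the person who likes mangoes is in house 4.
Clue 11 places the trumpet player in house 3.
By clue 14, the person who likes kiwis is in house 1.
The only favorite fruit still possible for house 2 is bananas.
That leaves lacrosse as the sport for house 4.
Clue 6: the clarinet player is in house 5.
Clue 10: the person in the purple house is in house 3.
That leaves blue as the color for house 1.
House 5's color must be yellow (nothing else left).
House 4 instrument: only flute fits.
The only color still possible for house 4 is teal.
So house 1 gets harp for instrument.
So: house 1 = kiwis/blue/golf/harp, house 2 = bananas/red/soccer/piano, house 3 = apples/purple/basketball/trumpet, house 4 = mangoes/teal/lacrosse/flute, house 5 = oranges/yellow/volleyball/clarinet.

4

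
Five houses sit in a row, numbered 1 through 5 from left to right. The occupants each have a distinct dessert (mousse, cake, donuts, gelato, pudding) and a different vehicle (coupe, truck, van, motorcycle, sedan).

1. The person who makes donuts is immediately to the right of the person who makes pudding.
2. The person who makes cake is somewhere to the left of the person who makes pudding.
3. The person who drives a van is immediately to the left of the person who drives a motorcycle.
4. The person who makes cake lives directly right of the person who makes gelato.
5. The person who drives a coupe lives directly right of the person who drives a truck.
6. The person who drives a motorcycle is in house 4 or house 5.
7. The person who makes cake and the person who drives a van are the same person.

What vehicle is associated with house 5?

sedan

Clue 3: the person who drives a van is in house 3.
From clue 3, the person who drives a motorcycle must be in house 4.
Clue 7: the person who makes cake is in house 3.
That leaves pudding as the dessert for house 4.
Clue 4: the person who makes gelato is in house 2.
By clue 5, the person who drives a coupe is in house 2.
By clue 5, the person who drives a truck is in house 1.
So house 1 gets mousse for dessert.
That leaves donuts as the dessert for house 5.
So house 5 gets sedan for vehicle.
So: house 1 = mousse/truck, house 2 = gelato/coupe, house 3 = cake/van, house 4 = pudding/motorcycle, house 5 = donuts/sedan.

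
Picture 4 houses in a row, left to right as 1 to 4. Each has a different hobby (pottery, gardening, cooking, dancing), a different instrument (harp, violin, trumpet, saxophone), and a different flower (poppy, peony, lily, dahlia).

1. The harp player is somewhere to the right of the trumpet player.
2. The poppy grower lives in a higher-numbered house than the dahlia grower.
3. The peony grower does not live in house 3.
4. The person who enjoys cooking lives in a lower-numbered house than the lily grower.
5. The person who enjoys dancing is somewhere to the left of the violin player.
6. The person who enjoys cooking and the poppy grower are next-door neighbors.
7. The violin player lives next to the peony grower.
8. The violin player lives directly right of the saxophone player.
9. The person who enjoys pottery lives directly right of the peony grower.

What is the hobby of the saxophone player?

House 4 hobby: only gardening fits.
The only instrument still possible for house 4 is harp.
The person who enjoys dancing is narrowed to house 1 or 2; consider each.
Placing it in house 2 leads to a contradiction, so it's in house 1.
The person who enjoys cooking is narrowed to house 2 or 3; consider each.
Placing it in house 3 leads to a contradiction, so it's in house 2.
The poppy grower is in house 3 (clue 6).
House 3's hobby must be pottery (nothing else left).
So house 4 gets lily for flower.
Clue 9 places the peony grower in house 2.
House 1's flower must be dahlia (nothing else left).
The violin player is in house 3 (clue 7).
By clue 8, the saxophone player is in house 2.
So house 1 gets trumpet for instrument.
So: house 1 = dancing/trumpet/dahlia, house 2 = cooking/saxophone/peony, house 3 = pottery/violin/poppy, house 4 = gardening/harp/lily.

cooking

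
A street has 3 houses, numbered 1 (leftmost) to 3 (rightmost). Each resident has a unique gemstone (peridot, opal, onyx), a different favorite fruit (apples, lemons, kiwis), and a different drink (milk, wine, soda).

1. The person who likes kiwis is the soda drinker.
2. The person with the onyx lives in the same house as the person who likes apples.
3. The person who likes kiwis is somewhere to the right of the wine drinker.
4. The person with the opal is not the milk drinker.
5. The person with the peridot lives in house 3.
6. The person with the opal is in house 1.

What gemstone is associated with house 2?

From clue 5, the person with the peridot must be in house 3.
By clue 6, the person with the opal is in house 1.
House 2 gemstone: only onyx fits.
Clue 2 places the person who likes apples in house 2.
The only favorite fruit still possible for house 1 is lemons.
So house 3 gets kiwis for favorite fruit.
That leaves wine as the drink for house 1.
Clue 1: the soda drinker is in house 3.
The only drink still possible for house 2 is milk.
So: house 1 = opal/lemons/wine, house 2 = onyx/apples/milk, house 3 = peridot/kiwis/soda.

onyx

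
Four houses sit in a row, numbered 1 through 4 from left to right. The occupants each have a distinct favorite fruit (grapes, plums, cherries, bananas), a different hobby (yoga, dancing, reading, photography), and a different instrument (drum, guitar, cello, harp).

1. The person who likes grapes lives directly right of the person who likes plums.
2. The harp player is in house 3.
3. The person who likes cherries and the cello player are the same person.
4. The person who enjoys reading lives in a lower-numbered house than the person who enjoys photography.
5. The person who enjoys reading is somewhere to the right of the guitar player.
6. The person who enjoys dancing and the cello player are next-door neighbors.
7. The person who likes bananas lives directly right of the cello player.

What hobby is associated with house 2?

Clue 2 places the harp player in house 3.
House 4's instrument must be drum (nothing else left).
That leaves grapes as the favorite fruit for house 4.
The person who likes plums is in house 3 (clue 1).
That leaves cherries as the favorite fruit for house 1.
House 2's favorite fruit must be bananas (nothing else left).
From clue 3, the cello player must be in house 1.
By clue 6, the person who enjoys dancing is in house 2.
The only hobby still possible for house 1 is yoga.
That leaves reading as the hobby for house 3.
House 4's hobby must be photography (nothing else left).
House 2 instrument: only guitar fits.
So: house 1 = cherries/yoga/cello, house 2 = bananas/dancing/guitar, house 3 = plums/reading/harp, house 4 = grapes/photography/drum.

dancing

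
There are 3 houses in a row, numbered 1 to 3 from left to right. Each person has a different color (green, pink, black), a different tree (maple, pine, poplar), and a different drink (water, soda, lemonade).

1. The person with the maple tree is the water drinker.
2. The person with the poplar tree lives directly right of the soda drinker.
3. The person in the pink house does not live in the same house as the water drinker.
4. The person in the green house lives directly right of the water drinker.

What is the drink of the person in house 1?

water

So house 3 gets lemonade for drink.
The person in the green house is narrowed to house 2 or 3; consider each.
Placing it in house 3 leads to a contradiction, so it's in house 2.
The water drinker is in house 1 (clue 4).
The only drink still possible for house 2 is soda.
Clue 1: the person with the maple tree is in house 1.
By clue 2, the person with the poplar tree is in house 3.
The person in the pink house is in house 3 (clue 3).
The only color still possible for house 1 is black.
So house 2 gets pine for tree.
So: house 1 = black/maple/water, house 2 = green/pine/soda, house 3 = pink/poplar/lemonade.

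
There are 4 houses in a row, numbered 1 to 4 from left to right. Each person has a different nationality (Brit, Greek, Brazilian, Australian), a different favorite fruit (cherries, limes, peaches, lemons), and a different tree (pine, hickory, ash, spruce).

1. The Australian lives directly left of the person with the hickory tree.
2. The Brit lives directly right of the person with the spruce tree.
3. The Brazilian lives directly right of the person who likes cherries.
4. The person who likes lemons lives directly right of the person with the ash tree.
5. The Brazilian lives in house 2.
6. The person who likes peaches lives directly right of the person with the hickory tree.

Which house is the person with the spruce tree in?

Clue 5 places the Brazilian in house 2.
House 4 tree: only pine fits.
Clue 1: the Australian is in house 1.
The person with the hickory tree is in house 2 (clue 1).
By clue 3, the person who likes cherries is in house 1.
The person who likes peaches is in house 3 (clue 6).
The only tree still possible for house 1 is ash.
House 3 tree: only spruce fits.
By clue 2, the Brit is in house 4.
Clue 4: the person who likes lemons is in house 2.
House 3's nationality must be Greek (nothing else left).
That leaves limes as the favorite fruit for house 4.
So: house 1 = Australian/cherries/ash, house 2 = Brazilian/lemons/hickory, house 3 = Greek/peaches/spruce, house 4 = Brit/limes/pine.

3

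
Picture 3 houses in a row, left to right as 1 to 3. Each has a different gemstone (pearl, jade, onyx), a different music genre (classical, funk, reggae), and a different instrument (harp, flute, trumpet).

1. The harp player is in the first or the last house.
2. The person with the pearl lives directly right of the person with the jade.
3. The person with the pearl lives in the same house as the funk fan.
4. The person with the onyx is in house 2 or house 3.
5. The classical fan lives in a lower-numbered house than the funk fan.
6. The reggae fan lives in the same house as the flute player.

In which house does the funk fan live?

2

That leaves jade as the gemstone for house 1.
Clue 2 places the person with the pearl in house 2.
By clue 3, the funk fan is in house 2.
The classical fan is in house 1 (clue 5).
House 3 gemstone: only onyx fits.
The only music genre still possible for house 3 is reggae.
Clue 6 places the flute player in house 3.
House 2 instrument: only trumpet fits.
House 1 instrument: only harp fits.
So: house 1 = jade/classical/harp, house 2 = pearl/funk/trumpet, house 3 = onyx/reggae/flute.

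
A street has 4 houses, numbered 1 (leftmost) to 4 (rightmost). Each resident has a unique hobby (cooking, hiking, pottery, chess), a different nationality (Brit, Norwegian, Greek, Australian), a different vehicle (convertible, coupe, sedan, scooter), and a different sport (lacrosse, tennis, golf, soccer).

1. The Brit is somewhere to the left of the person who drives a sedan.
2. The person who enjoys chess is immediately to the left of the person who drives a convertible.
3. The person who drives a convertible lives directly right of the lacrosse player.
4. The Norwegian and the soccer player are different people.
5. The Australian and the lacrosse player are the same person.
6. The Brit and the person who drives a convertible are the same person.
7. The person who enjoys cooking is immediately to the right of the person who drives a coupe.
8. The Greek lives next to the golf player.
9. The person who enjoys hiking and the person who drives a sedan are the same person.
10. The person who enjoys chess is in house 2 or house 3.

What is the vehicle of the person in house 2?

The only hobby still possible for house 1 is pottery.
Clue 2 places the person who enjoys chess in house 2.
Clue 2 places the person who drives a convertible in house 3.
From clue 3, the lacrosse player must be in house 2.
From clue 5, the Australian must be in house 2.
By clue 6, the Brit is in house 3.
House 4's vehicle must be sedan (nothing else left).
By clue 7, the person who enjoys cooking is in house 3.
From clue 7, the person who drives a coupe must be in house 2.
Clue 8 places the Greek in house 4.
Clue 8: the golf player is in house 3.
By clue 9, the person who enjoys hiking is in house 4.
House 1 nationality: only Norwegian fits.
The only vehicle still possible for house 1 is scooter.
Clue 4 places the soccer player in house 4.
The only sport still possible for house 1 is tennis.
So: house 1 = pottery/Norwegian/scooter/tennis, house 2 = chess/Australian/coupe/lacrosse, house 3 = cooking/Brit/convertible/golf, house 4 = hiking/Greek/sedan/soccer.

coupe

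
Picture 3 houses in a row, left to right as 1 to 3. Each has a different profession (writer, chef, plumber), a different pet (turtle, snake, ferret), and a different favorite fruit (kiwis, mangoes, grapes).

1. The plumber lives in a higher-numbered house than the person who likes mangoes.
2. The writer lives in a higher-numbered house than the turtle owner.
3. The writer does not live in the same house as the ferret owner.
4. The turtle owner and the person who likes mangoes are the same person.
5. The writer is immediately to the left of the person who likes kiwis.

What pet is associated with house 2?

From clue 5, the writer must be in house 2.
From clue 5, the person who likes kiwis must be in house 3.
So house 1 gets chef for profession.
That leaves plumber as the profession for house 3.
Clue 2 places the turtle owner in house 1.
From clue 4, the person who likes mangoes must be in house 1.
The only pet still possible for house 2 is snake.
So house 3 gets ferret for pet.
The only favorite fruit still possible for house 2 is grapes.
So: house 1 = chef/turtle/mangoes, house 2 = writer/snake/grapes, house 3 = plumber/ferret/kiwis.

snake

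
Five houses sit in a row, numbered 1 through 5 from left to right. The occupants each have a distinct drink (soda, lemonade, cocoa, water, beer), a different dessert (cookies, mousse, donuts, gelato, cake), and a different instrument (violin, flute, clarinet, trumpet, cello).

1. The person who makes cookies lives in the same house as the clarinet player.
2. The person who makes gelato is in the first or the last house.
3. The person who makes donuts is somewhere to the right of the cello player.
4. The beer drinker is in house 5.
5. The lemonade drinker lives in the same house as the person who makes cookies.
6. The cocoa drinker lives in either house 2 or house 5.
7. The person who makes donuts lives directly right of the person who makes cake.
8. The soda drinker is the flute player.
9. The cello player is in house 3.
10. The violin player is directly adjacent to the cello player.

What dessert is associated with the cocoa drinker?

mousse

Clue 4 places the beer drinker in house 5.
The cello player is in house 3 (clue 9).
The only drink still possible for house 2 is cocoa.
House 3 drink: only water fits.
That leaves mousse as the dessert for house 2.
House 3 dessert: only cake fits.
House 5 instrument: only trumpet fits.
From clue 7, the person who makes donuts must be in house 4.
House 5 dessert: only gelato fits.
House 2 instrument: only violin fits.
Clue 1: the clarinet player is in house 1.
The lemonade drinker is in house 1 (clue 5).
The only drink still possible for house 4 is soda.
House 1's dessert must be cookies (nothing else left).
That leaves flute as the instrument for house 4.
So: house 1 = lemonade/cookies/clarinet, house 2 = cocoa/mousse/violin, house 3 = water/cake/cello, house 4 = soda/donuts/flute, house 5 = beer/gelato/trumpet.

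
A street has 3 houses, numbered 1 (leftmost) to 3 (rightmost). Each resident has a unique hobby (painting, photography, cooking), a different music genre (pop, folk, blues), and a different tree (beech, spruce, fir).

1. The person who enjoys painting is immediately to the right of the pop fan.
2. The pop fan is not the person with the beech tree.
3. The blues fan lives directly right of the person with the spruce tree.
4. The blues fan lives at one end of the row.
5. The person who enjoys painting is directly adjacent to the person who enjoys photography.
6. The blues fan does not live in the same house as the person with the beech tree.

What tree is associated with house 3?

Clue 4 places the blues fan in house 3.
So house 3 gets fir for tree.
Clue 3: the person with the spruce tree is in house 2.
The only tree still possible for house 1 is beech.
Clue 2 places the pop fan in house 2.
House 1 music genre: only folk fits.
By clue 1, the person who enjoys painting is in house 3.
The person who enjoys photography is in house 2 (clue 5).
That leaves cooking as the hobby for house 1.
So: house 1 = cooking/folk/beech, house 2 = photography/pop/spruce, house 3 = painting/blues/fir.

fir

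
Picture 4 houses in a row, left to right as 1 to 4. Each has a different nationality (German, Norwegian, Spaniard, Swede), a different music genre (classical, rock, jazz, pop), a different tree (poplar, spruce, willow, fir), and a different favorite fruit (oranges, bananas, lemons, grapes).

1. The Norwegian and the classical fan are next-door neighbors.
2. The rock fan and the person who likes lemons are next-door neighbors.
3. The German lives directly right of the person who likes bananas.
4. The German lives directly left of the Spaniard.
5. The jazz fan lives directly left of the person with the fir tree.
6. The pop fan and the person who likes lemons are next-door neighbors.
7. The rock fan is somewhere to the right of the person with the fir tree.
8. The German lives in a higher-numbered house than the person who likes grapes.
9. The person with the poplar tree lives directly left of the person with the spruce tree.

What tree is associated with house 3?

The German is narrowed to house 2 or 3; consider each.
Placing it in house 2 leads to a contradiction, so it's in house 3.
From clue 3, the person who likes bananas must be in house 2.
Clue 4: the Spaniard is in house 4.
So house 1 gets grapes for favorite fruit.
The Norwegian is narrowed to house 1 or 2; consider each.
Placing it in house 1 leads to a contradiction, so it's in house 2.
The only nationality still possible for house 1 is Swede.
The classical fan is narrowed to house 1 or 3; consider each.
Placing it in house 1 leads to a contradiction, so it's in house 3.
So house 1 gets jazz for music genre.
That leaves pop as the music genre for house 2.
So house 4 gets rock for music genre.
From clue 2, the person who likes lemons must be in house 3.
By clue 5, the person with the fir tree is in house 2.
That leaves oranges as the favorite fruit for house 4.
The person with the poplar tree is in house 3 (clue 9).
The person with the spruce tree is in house 4 (clue 9).
The only tree still possible for house 1 is willow.
So: house 1 = Swede/jazz/willow/grapes, house 2 = Norwegian/pop/fir/bananas, house 3 = German/classical/poplar/lemons, house 4 = Spaniard/rock/spruce/oranges.

poplar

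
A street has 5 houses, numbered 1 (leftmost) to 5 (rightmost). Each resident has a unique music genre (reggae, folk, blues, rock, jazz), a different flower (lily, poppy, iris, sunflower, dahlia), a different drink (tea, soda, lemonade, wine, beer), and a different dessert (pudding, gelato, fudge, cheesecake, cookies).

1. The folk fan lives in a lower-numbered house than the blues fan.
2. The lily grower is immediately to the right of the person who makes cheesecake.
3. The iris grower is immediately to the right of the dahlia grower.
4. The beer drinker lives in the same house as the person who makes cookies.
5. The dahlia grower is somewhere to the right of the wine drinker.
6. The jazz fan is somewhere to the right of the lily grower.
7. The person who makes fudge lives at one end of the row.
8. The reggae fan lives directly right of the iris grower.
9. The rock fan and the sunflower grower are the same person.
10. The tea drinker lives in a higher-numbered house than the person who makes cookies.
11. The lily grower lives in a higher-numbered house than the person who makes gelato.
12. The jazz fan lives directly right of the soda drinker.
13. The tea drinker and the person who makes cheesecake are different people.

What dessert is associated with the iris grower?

The reggae fan is narrowed to house 4 or 5; consider each.
Placing it in house 5 leads to a contradiction, so it's in house 4.
Clue 8 places the iris grower in house 3.
House 2's flower must be dahlia (nothing else left).
From clue 2, the person who makes cheesecake must be in house 3.
Clue 5 places the wine drinker in house 1.
The jazz fan is in house 5 (clue 6).
The soda drinker is in house 4 (clue 12).
House 4 flower: only lily fits.
Clue 4: the beer drinker is in house 2.
By clue 4, the person who makes cookies is in house 2.
Clue 9: the sunflower grower is in house 1.
The tea drinker is in house 5 (clue 10).
House 1 music genre: only rock fits.
The only music genre still possible for house 3 is blues.
House 5's flower must be poppy (nothing else left).
That leaves lemonade as the drink for house 3.
House 4's dessert must be pudding (nothing else left).
House 5's dessert must be fudge (nothing else left).
That leaves folk as the music genre for house 2.
House 1 dessert: only gelato fits.
So: house 1 = rock/sunflower/wine/gelato, house 2 = folk/dahlia/beer/cookies, house 3 = blues/iris/lemonade/cheesecake, house 4 = reggae/lily/soda/pudding, house 5 = jazz/poppy/tea/fudge.

cheesecake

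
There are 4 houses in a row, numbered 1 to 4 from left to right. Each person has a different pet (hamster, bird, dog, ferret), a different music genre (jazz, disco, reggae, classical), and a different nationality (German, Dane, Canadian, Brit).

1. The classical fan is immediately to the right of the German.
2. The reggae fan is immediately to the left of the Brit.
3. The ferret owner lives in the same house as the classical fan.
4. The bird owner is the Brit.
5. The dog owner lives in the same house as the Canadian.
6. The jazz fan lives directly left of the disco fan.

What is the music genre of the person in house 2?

The bird owner is narrowed to house 2 or 3 or 4; consider each.
Placing it in house 3 and house 4 leads to a contradiction, so it's in house 2.
By clue 4, the Brit is in house 2.
Clue 2: the reggae fan is in house 1.
From clue 3, the ferret owner must be in house 4.
By clue 3, the classical fan is in house 4.
The German is in house 3 (clue 1).
From clue 6, the jazz fan must be in house 2.
By clue 6, the disco fan is in house 3.
That leaves Canadian as the nationality for house 1.
House 4's nationality must be Dane (nothing else left).
Clue 5: the dog owner is in house 1.
House 3 pet: only hamster fits.
So: house 1 = dog/reggae/Canadian, house 2 = bird/jazz/Brit, house 3 = hamster/disco/German, house 4 = ferret/classical/Dane.

jazz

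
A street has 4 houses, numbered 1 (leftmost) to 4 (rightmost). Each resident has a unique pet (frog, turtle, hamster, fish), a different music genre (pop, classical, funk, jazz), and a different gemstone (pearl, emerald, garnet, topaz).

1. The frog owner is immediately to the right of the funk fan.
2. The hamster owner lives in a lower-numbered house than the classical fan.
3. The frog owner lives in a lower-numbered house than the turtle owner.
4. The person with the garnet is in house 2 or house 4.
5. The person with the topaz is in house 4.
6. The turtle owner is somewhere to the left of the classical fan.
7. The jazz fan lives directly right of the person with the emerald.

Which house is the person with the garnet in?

By clue 5, the person with the topaz is in house 4.
Clue 6 places the turtle owner in house 3.
From clue 6, the classical fan must be in house 4.
So house 4 gets fish for pet.
Clue 1 places the funk fan in house 1.
That leaves hamster as the pet for house 1.
So house 2 gets frog for pet.
That leaves garnet as the gemstone for house 2.
The only gemstone still possible for house 3 is pearl.
Clue 7 places the jazz fan in house 2.
House 3 music genre: only pop fits.
House 1 gemstone: only emerald fits.
So: house 1 = hamster/funk/emerald, house 2 = frog/jazz/garnet, house 3 = turtle/pop/pearl, house 4 = fish/classical/topaz.

2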